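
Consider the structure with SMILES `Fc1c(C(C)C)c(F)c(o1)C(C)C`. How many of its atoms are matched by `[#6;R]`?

4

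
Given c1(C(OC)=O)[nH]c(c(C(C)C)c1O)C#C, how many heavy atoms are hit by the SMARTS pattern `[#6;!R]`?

7

Check the 15 heavy atoms by environment: 1× n (aromatic, in 5-ring) → no; 4× c (aromatic, in 5-ring) → no; 3× O (acyclic) → no; 7× C (acyclic) → match.
That gives 7 matching atoms.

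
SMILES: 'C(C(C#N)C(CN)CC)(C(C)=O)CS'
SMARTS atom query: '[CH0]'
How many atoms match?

The query [CH0] means: aliphatic carbon with no attached hydrogen.
Check the 14 heavy atoms by environment: 3× C (H2) → no; 3× C (H1) → no; 1× S (H1) → no; 2× C (H0) → match; 1× O (H0) → no; 2× C (H3) → no; 1× N (H2) → no; 1× N (H0) → no.
That gives 2 matching atoms.

2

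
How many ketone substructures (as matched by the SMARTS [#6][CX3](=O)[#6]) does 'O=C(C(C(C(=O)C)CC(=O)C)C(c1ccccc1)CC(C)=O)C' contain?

[#6][CX3](=O)[#6] is the SMARTS for a ketone: a carbonyl carbon (no H) flanked by two carbons.
The molecule carries 4 separate instances of an acetyl/ketone group (-C(=O)CH3) meeting every constraint; each maps to a distinct set of atoms, giving 4 matches.

4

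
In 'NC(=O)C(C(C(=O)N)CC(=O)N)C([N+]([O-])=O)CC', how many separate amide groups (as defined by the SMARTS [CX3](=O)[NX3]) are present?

[CX3](=O)[NX3] is the SMARTS for an amide: a carbonyl carbon bonded to a trivalent nitrogen.
The molecule carries 3 separate instances of a primary amide (-C(=O)NH2) meeting every constraint; each maps to a distinct set of atoms, giving 3 matches.

3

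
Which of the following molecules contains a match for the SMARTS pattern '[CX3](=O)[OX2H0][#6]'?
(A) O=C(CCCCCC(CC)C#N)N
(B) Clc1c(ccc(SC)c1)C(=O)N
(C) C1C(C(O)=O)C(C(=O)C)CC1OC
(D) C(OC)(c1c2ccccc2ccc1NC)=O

[CX3](=O)[OX2H0][#6] describes a carbonyl carbon bonded to an oxygen that is itself bonded to carbon (no H on that O) (an ester).
(A) has a primary amide (-C(=O)NH2) but the carbonyl is bonded to N, not to an O-C linkage.
(B) has a primary amide (-C(=O)NH2) but the carbonyl is bonded to N, not to an O-C linkage.
(C) has a methoxy ether (-OCH3) but the ether oxygen is not adjacent to a C=O carbon.
(D) contains a methyl-ester group (-C(=O)OCH3), which satisfies every atom and bond constraint.
So the answer is (D).

D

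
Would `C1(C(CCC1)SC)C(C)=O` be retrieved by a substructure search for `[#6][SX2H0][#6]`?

Yes

The pattern [#6][SX2H0][#6] describes an aliphatic sulfur bridging two carbons with no H on the sulfur — a thioether.
The molecule carries a methylthio ether (-SCH3), whose atoms satisfy every constraint of the query, so the pattern matches.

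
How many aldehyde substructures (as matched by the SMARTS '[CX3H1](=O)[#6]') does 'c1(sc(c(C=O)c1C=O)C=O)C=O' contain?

[CX3H1](=O)[#6] is the SMARTS for an aldehyde: an sp2 carbon with one H, double-bonded to O and single-bonded to carbon.
The molecule carries 4 separate instances of an aldehyde (-CHO) meeting every constraint; each maps to a distinct set of atoms, giving 4 matches.

4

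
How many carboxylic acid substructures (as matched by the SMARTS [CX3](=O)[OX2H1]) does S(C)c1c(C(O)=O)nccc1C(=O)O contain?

2

[CX3](=O)[OX2H1] is the SMARTS for a carboxylic acid: an sp2 carbon double-bonded to O and single-bonded to an -OH oxygen.
The molecule carries 2 separate instances of a carboxylic acid group (-C(=O)OH) meeting every constraint; each maps to a distinct set of atoms, giving 2 matches.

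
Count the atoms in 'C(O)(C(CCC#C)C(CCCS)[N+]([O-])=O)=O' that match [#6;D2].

6

The query [#6;D2] means: any carbon bonded to exactly two heavy atoms.
Check the 16 heavy atoms by environment: 6× C (D2) → match; 3× C (D3) → no; 3× O (D1) → no; 1× C (D1) → no; 1× S (D1) → no; 1× N (charge +1, D3) → no; 1× O (charge -1, D1) → no.
That gives 6 matching atoms.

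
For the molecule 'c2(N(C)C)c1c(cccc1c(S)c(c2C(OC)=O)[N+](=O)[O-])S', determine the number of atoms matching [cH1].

Check the 22 heavy atoms by environment: 7× c (aromatic, H0) → no; 3× c (aromatic, H1) → match; 1× N (charge +1, H0) → no; 1× O (charge -1, H0) → no; 3× O (H0) → no; 1× N (H0) → no; 3× C (H3) → no; 1× C (H0) → no; 2× S (H1) → no.
That gives 3 matching atoms.

3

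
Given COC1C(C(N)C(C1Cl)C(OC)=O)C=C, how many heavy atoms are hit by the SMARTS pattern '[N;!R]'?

The query [N;!R] means: aliphatic nitrogen not in a ring.
Check the 15 heavy atoms by environment: 5× C (in 5-ring) → no; 1× N (acyclic) → match; 3× O (acyclic) → no; 5× C (acyclic) → no; 1× Cl (acyclic) → no.
That gives 1 matching atom.

1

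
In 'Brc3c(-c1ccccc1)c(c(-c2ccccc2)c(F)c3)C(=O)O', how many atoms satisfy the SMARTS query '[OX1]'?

1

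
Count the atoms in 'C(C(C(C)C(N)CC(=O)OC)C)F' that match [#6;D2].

2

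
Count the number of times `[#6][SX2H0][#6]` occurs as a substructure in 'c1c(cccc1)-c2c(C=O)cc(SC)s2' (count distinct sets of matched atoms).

1

[#6][SX2H0][#6] is the SMARTS for a thioether: an aliphatic sulfur bridging two carbons with no H on the sulfur.
Exactly one fragment in the molecule meets all constraints, giving 1 match.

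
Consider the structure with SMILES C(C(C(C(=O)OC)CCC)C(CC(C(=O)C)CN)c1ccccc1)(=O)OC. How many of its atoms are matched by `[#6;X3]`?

9

The query [#6;X3] means: any carbon (aromatic or not) with three total connections.
Check the 27 heavy atoms by environment: 12× C (X4) → no; 1× N (X3) → no; 3× C (X3) → match; 3× O (X1) → no; 6× c (aromatic, X3) → match; 2× O (X2) → no.
Summing the matching environments: 3 + 6 = 9 matching atoms.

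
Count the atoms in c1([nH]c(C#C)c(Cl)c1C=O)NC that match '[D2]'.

The query [D2] means: atom with exactly two heavy-atom neighbours.
Check the 12 heavy atoms by environment: 1× n (aromatic, D2) → match; 4× c (aromatic, D3) → no; 2× C (D2) → match; 2× C (D1) → no; 1× N (D2) → match; 1× Cl (D1) → no; 1× O (D1) → no.
Summing the matching environments: 1 + 2 + 1 = 4 matching atoms.

4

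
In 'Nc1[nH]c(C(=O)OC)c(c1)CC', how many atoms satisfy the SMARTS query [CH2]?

1

The query [CH2] means: aliphatic carbon with exactly two hydrogens.
Check the 12 heavy atoms by environment: 1× n (aromatic, H1) → no; 3× c (aromatic, H0) → no; 1× c (aromatic, H1) → no; 1× C (H2) → match; 2× C (H3) → no; 1× N (H2) → no; 1× C (H0) → no; 2× O (H0) → no.
That gives 1 matching atom.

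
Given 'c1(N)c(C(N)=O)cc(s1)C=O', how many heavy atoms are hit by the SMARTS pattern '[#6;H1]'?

2

The query [#6;H1] means: any carbon bearing exactly one hydrogen.
Check the 11 heavy atoms by environment: 1× s (aromatic, H0) → no; 3× c (aromatic, H0) → no; 1× c (aromatic, H1) → match; 1× C (H0) → no; 2× O (H0) → no; 2× N (H2) → no; 1× C (H1) → match.
Summing the matching environments: 1 + 1 = 2 matching atoms.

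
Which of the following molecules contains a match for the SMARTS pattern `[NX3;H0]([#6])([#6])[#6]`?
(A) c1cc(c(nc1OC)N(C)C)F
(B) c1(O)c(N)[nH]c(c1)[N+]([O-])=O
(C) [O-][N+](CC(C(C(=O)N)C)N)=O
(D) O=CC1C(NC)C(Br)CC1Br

A

[NX3;H0]([#6])([#6])[#6] describes a trivalent nitrogen with no H, bonded to three carbons (a tertiary amine).
(A) contains a dimethylamino group (-N(CH3)2), which satisfies every atom and bond constraint.
(B) has a primary amino group (-NH2) but the nitrogen has H2, not H0 with three carbons.
(C) has a primary amide (-C(=O)NH2) but the amide nitrogen has H2 and only one carbon neighbour.
(D) has an N-methylamino group (-NHCH3) but the nitrogen still has one H (H1), not H0.
So the answer is (A).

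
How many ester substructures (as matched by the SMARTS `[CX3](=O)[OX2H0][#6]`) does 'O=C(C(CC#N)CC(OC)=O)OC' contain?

2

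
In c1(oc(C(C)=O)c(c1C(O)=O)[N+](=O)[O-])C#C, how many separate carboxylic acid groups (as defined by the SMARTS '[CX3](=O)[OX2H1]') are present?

[CX3](=O)[OX2H1] is the SMARTS for a carboxylic acid: an sp2 carbon double-bonded to O and single-bonded to an -OH oxygen.
Exactly one fragment in the molecule meets all constraints, giving 1 match.

1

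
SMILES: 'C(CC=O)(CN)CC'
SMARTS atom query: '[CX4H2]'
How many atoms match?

3

The query [CX4H2] means: sp3 carbon (X4) with exactly two hydrogens.
Check the 8 heavy atoms by environment: 3× C (H2, X4) → match; 1× C (H1, X4) → no; 1× C (H3, X4) → no; 1× C (H1, X3) → no; 1× O (H0, X1) → no; 1× N (H2, X3) → no.
That gives 3 matching atoms.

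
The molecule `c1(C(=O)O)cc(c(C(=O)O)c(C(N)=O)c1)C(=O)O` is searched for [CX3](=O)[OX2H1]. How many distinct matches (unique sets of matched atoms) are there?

[CX3](=O)[OX2H1] is the SMARTS for a carboxylic acid: an sp2 carbon double-bonded to O and single-bonded to an -OH oxygen.
The molecule carries 3 separate instances of a carboxylic acid group (-C(=O)OH) meeting every constraint; each maps to a distinct set of atoms, giving 3 matches.

3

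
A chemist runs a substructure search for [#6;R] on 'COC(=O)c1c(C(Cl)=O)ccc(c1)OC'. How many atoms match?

The query [#6;R] means: carbon that is part of a ring.
Check the 15 heavy atoms by environment: 6× c (aromatic, in 6-ring) → match; 4× C (acyclic) → no; 4× O (acyclic) → no; 1× Cl (acyclic) → no.
That gives 6 matching atoms.

6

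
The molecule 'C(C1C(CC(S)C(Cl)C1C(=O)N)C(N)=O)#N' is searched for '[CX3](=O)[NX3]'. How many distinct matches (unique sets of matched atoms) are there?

[CX3](=O)[NX3] is the SMARTS for an amide: a carbonyl carbon bonded to a trivalent nitrogen.
The molecule carries 2 separate instances of a primary amide (-C(=O)NH2) meeting every constraint; each maps to a distinct set of atoms, giving 2 matches.

2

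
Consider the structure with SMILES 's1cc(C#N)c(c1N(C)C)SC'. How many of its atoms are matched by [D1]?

Check the 12 heavy atoms by environment: 1× s (aromatic, D2) → no; 1× c (aromatic, D2) → no; 3× c (aromatic, D3) → no; 1× C (D2) → no; 1× N (D1) → match; 1× S (D2) → no; 3× C (D1) → match; 1× N (D3) → no.
Summing the matching environments: 1 + 3 = 4 matching atoms.

4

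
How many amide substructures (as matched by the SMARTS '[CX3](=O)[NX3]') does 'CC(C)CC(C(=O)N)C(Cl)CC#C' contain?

[CX3](=O)[NX3] is the SMARTS for an amide: a carbonyl carbon bonded to a trivalent nitrogen.
Exactly one fragment in the molecule meets all constraints, giving 1 match.

1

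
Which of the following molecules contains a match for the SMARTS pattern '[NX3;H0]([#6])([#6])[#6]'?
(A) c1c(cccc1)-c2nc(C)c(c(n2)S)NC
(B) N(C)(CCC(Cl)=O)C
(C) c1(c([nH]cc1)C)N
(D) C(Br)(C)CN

B

[NX3;H0]([#6])([#6])[#6] describes a trivalent nitrogen with no H, bonded to three carbons (a tertiary amine).
(A) has an N-methylamino group (-NHCH3) but the nitrogen still has one H (H1), not H0.
(B) contains a dimethylamino group (-N(CH3)2), which satisfies every atom and bond constraint.
(C) has a primary amino group (-NH2) but the nitrogen has H2, not H0 with three carbons.
(D) has a primary amino group (-NH2) but the nitrogen has H2, not H0 with three carbons.
So the answer is (B).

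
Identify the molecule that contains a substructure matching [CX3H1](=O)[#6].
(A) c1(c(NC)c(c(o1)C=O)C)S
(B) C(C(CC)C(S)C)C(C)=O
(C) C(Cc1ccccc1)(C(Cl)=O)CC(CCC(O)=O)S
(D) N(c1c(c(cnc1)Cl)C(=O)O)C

A

[CX3H1](=O)[#6] describes an sp2 carbon with one H, double-bonded to O and single-bonded to carbon (an aldehyde).
(A) contains an aldehyde (-CHO), which satisfies every atom and bond constraint.
(B) has an acetyl/ketone group (-C(=O)CH3) but the carbonyl carbon has H0 (two carbon neighbours), not H1.
(C) has a carboxylic acid group (-C(=O)OH) but the carbonyl carbon has H0 and is bonded to O, not H1.
(D) has a carboxylic acid group (-C(=O)OH) but the carbonyl carbon has H0 and is bonded to O, not H1.
So the answer is (A).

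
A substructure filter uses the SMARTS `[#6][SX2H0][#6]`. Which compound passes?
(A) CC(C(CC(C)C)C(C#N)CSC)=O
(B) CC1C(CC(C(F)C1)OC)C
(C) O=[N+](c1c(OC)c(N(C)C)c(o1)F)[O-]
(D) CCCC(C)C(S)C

A

[#6][SX2H0][#6] describes an aliphatic sulfur bridging two carbons with no H on the sulfur (a thioether).
(A) contains a methylthio ether (-SCH3), which satisfies every atom and bond constraint.
(B) has a methoxy ether (-OCH3) but the bridging atom is O, not S.
(C) has a methoxy ether (-OCH3) but the bridging atom is O, not S.
(D) has a thiol (-SH) but the sulfur has H1, not H0 bridging two carbons.
So the answer is (A).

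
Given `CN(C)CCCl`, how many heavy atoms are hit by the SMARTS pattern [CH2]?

2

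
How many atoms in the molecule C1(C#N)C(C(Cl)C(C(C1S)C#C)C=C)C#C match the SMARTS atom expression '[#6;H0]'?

3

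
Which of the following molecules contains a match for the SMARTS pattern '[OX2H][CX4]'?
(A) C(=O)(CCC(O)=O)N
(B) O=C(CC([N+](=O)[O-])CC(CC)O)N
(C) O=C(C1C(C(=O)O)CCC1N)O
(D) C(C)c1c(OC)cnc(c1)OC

[OX2H][CX4] describes a hydroxyl oxygen bound to an sp3 (X4) carbon (an aliphatic alcohol).
(A) has a carboxylic acid group (-C(=O)OH) but the -OH is on a CX3 carbonyl carbon, not a CX4 carbon.
(B) contains a hydroxyl group (-OH), which satisfies every atom and bond constraint.
(C) has a carboxylic acid group (-C(=O)OH) but the -OH is on a CX3 carbonyl carbon, not a CX4 carbon.
(D) has a methoxy ether (-OCH3) but the oxygen has H0 (ether), not H1.
So the answer is (B).

B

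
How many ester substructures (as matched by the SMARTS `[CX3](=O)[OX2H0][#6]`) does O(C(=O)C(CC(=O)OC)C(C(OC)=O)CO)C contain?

[CX3](=O)[OX2H0][#6] is the SMARTS for an ester: a carbonyl carbon bonded to an oxygen that is itself bonded to carbon (no H on that O).
The molecule carries 3 separate instances of a methyl-ester group (-C(=O)OCH3) meeting every constraint; each maps to a distinct set of atoms, giving 3 matches.

3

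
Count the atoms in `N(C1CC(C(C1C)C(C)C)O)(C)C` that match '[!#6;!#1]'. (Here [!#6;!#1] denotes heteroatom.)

The query [!#6;!#1] means: not carbon and not hydrogen — any heteroatom.
Check the 13 heavy atoms by environment: 11× C → no; 1× O → match; 1× N → match.
Summing the matching environments: 1 + 1 = 2 matching atoms.

2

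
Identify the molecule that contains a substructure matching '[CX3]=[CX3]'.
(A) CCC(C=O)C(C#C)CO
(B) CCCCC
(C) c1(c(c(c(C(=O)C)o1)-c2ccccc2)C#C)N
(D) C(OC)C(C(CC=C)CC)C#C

D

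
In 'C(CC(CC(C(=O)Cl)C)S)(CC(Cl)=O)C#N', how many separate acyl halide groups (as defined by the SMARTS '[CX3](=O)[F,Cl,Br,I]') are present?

2

[CX3](=O)[F,Cl,Br,I] is the SMARTS for an acyl halide: a carbonyl carbon bonded to a halogen.
The molecule carries 2 separate instances of an acyl chloride (-C(=O)Cl) meeting every constraint; each maps to a distinct set of atoms, giving 2 matches.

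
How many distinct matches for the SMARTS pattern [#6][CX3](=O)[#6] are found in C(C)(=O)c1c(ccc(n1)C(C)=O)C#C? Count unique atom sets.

2

[#6][CX3](=O)[#6] is the SMARTS for a ketone: a carbonyl carbon (no H) flanked by two carbons.
The molecule carries 2 separate instances of an acetyl/ketone group (-C(=O)CH3) meeting every constraint; each maps to a distinct set of atoms, giving 2 matches.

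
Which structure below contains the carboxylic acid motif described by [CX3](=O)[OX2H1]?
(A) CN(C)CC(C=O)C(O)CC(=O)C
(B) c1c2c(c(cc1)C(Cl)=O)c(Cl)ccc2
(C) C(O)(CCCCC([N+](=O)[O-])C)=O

C

[CX3](=O)[OX2H1] describes an sp2 carbon double-bonded to O and single-bonded to an -OH oxygen (a carboxylic acid).
(A) has an aldehyde (-CHO) but there is no singly-bonded oxygen on the carbonyl carbon.
(B) has an acyl chloride (-C(=O)Cl) but the carbonyl is bonded to Cl, not to an -OH oxygen.
(C) contains a carboxylic acid group (-C(=O)OH), which satisfies every atom and bond constraint.
So the answer is (C).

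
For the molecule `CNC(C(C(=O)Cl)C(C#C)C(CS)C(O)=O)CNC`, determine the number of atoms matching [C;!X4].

Check the 19 heavy atoms by environment: 8× C (X4) → no; 2× C (X2) → match; 2× N (X3) → no; 1× S (X2) → no; 2× C (X3) → match; 2× O (X1) → no; 1× O (X2) → no; 1× Cl (X1) → no.
Summing the matching environments: 2 + 2 = 4 matching atoms.

4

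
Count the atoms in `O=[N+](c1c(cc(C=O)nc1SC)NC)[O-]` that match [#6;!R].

3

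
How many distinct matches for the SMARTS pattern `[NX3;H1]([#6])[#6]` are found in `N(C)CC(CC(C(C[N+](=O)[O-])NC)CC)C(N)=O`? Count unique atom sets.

2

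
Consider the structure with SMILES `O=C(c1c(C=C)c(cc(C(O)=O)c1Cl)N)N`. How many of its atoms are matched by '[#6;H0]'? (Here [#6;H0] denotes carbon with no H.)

7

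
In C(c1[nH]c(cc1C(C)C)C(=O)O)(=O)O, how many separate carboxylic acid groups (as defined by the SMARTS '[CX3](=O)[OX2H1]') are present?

2

[CX3](=O)[OX2H1] is the SMARTS for a carboxylic acid: an sp2 carbon double-bonded to O and single-bonded to an -OH oxygen.
The molecule carries 2 separate instances of a carboxylic acid group (-C(=O)OH) meeting every constraint; each maps to a distinct set of atoms, giving 2 matches.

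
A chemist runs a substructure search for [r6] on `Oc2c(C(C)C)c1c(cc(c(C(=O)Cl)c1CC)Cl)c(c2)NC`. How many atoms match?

10

Check the 22 heavy atoms by environment: 10× c (aromatic, in 6-ring) → match; 7× C (acyclic) → no; 2× O (acyclic) → no; 1× N (acyclic) → no; 2× Cl (acyclic) → no.
That gives 10 matching atoms.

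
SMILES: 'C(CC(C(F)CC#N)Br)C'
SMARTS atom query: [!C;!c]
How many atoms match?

The query [!C;!c] means: neither aliphatic nor aromatic carbon — same as [!#6].
Check the 10 heavy atoms by environment: 7× C → no; 1× F → match; 1× Br → match; 1× N → match.
Summing the matching environments: 1 + 1 + 1 = 3 matching atoms.

3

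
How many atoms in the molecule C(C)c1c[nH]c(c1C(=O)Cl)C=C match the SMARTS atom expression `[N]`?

0

The query [N] means: uppercase N matches aliphatic (non-aromatic) nitrogen only.
Check the 12 heavy atoms by environment: 1× n (aromatic) → no; 4× c (aromatic) → no; 5× C → no; 1× O → no; 1× Cl → no.
No environment satisfies the query, so 0 matching atoms.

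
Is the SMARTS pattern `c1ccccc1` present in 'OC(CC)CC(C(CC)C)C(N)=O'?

No

The pattern c1ccccc1 describes six aromatic carbons in a ring — a benzene ring.
The closest candidate here is a methyl group (-CH3), but no six-membered all-carbon aromatic ring is present. No other fragment satisfies the full query, so there is no match.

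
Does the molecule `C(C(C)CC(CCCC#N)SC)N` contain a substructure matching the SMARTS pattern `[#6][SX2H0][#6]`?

The pattern [#6][SX2H0][#6] describes an aliphatic sulfur bridging two carbons with no H on the sulfur — a thioether.
The molecule carries a methylthio ether (-SCH3), whose atoms satisfy every constraint of the query, so the pattern matches.

Yes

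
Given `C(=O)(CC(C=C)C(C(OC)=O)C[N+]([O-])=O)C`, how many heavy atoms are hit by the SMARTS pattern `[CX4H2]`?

2

The query [CX4H2] means: sp3 carbon (X4) with exactly two hydrogens.
Check the 16 heavy atoms by environment: 2× C (H2, X4) → match; 2× C (H1, X4) → no; 2× C (H0, X3) → no; 3× O (H0, X1) → no; 2× C (H3, X4) → no; 1× C (H1, X3) → no; 1× C (H2, X3) → no; 1× N (charge +1, H0, X3) → no; 1× O (charge -1, H0, X1) → no; 1× O (H0, X2) → no.
That gives 2 matching atoms.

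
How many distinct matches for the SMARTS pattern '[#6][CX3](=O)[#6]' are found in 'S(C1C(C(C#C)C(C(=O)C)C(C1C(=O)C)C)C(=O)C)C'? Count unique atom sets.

[#6][CX3](=O)[#6] is the SMARTS for a ketone: a carbonyl carbon (no H) flanked by two carbons.
The molecule carries 3 separate instances of an acetyl/ketone group (-C(=O)CH3) meeting every constraint; each maps to a distinct set of atoms, giving 3 matches.

3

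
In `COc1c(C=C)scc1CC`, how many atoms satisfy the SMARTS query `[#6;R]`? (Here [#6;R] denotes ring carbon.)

4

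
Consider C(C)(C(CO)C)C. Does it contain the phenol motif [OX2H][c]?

No

The pattern [OX2H][c] describes a hydroxyl oxygen attached to an aromatic carbon — a phenol.
The closest candidate here is a hydroxyl group (-OH), but the -OH is on an aliphatic carbon, not an aromatic c. No other fragment satisfies the full query, so there is no match.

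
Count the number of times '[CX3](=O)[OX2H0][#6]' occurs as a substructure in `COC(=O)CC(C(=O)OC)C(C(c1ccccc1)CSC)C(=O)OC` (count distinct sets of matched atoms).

3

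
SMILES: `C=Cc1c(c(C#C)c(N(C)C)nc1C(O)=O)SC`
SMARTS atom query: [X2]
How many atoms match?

The query [X2] means: any atom with exactly two total connections (bonds + H).
Check the 18 heavy atoms by environment: 1× n (aromatic, X2) → match; 5× c (aromatic, X3) → no; 1× S (X2) → match; 3× C (X4) → no; 3× C (X3) → no; 1× O (X1) → no; 1× O (X2) → match; 2× C (X2) → match; 1× N (X3) → no.
Summing the matching environments: 1 + 1 + 1 + 2 = 5 matching atoms.

5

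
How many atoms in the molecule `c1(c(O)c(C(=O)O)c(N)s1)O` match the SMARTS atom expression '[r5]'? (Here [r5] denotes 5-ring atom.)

5

The query [r5] means: r5 matches atoms in a five-membered ring.
Check the 11 heavy atoms by environment: 1× s (aromatic, in 5-ring) → match; 4× c (aromatic, in 5-ring) → match; 4× O (acyclic) → no; 1× C (acyclic) → no; 1× N (acyclic) → no.
Summing the matching environments: 1 + 4 = 5 matching atoms.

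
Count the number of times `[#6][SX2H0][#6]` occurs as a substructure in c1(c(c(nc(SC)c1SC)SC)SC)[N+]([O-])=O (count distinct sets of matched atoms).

4

[#6][SX2H0][#6] is the SMARTS for a thioether: an aliphatic sulfur bridging two carbons with no H on the sulfur.
The molecule carries 4 separate instances of a methylthio ether (-SCH3) meeting every constraint; each maps to a distinct set of atoms, giving 4 matches.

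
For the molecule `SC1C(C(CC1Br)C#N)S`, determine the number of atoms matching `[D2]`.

The query [D2] means: atom with exactly two heavy-atom neighbours.
Check the 10 heavy atoms by environment: 4× C (D3) → no; 2× C (D2) → match; 2× S (D1) → no; 1× N (D1) → no; 1× Br (D1) → no.
That gives 2 matching atoms.

2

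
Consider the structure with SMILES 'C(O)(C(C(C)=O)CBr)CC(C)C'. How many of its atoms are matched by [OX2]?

1

The query [OX2] means: aliphatic oxygen with two total connections — ether, hydroxyl, or ester single-bond O.
Check the 12 heavy atoms by environment: 8× C (X4) → no; 1× O (X2) → match; 1× Br (X1) → no; 1× C (X3) → no; 1× O (X1) → no.
That gives 1 matching atom.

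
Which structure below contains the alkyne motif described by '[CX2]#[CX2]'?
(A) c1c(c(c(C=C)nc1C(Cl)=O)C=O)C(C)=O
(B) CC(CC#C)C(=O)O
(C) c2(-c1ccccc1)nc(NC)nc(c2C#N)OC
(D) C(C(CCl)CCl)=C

[CX2]#[CX2] describes a carbon-carbon triple bond (an alkyne).
(A) has a vinyl group (-CH=CH2) but the C=C is a double bond; both carbons are CX3, not CX2.
(B) contains an ethynyl group (-C#CH), which satisfies every atom and bond constraint.
(C) has a nitrile (-C#N) but the triple bond is C#N, not C#C.
(D) has a vinyl group (-CH=CH2) but the C=C is a double bond; both carbons are CX3, not CX2.
So the answer is (B).

B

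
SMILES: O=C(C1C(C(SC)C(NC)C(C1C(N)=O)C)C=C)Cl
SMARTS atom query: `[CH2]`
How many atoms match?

1

The query [CH2] means: aliphatic carbon with exactly two hydrogens.
Check the 19 heavy atoms by environment: 7× C (H1) → no; 2× C (H0) → no; 2× O (H0) → no; 1× Cl (H0) → no; 1× N (H2) → no; 1× S (H0) → no; 3× C (H3) → no; 1× C (H2) → match; 1× N (H1) → no.
That gives 1 matching atom.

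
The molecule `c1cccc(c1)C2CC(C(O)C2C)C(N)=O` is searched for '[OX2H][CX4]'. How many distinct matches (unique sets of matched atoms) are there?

1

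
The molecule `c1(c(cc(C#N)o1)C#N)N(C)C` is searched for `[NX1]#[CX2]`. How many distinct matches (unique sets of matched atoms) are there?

[NX1]#[CX2] is the SMARTS for a nitrile: a nitrogen triple-bonded to a two-connected carbon.
The molecule carries 2 separate instances of a nitrile (-C#N) meeting every constraint; each maps to a distinct set of atoms, giving 2 matches.

2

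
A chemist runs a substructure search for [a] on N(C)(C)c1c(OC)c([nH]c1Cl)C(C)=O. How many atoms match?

5

The query [a] means: a matches any aromatic atom.
Check the 14 heavy atoms by environment: 1× n (aromatic) → match; 4× c (aromatic) → match; 2× O → no; 5× C → no; 1× N → no; 1× Cl → no.
Summing the matching environments: 1 + 4 = 5 matching atoms.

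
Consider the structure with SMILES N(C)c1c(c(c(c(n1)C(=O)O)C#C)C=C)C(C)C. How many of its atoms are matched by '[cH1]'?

The query [cH1] means: aromatic carbon bearing exactly one hydrogen.
Check the 18 heavy atoms by environment: 1× n (aromatic, H0) → no; 5× c (aromatic, H0) → no; 3× C (H1) → no; 1× C (H2) → no; 3× C (H3) → no; 1× N (H1) → no; 2× C (H0) → no; 1× O (H0) → no; 1× O (H1) → no.
No environment satisfies the query, so 0 matching atoms.

0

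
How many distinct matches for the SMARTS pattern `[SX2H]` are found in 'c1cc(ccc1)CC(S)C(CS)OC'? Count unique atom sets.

2

[SX2H] is the SMARTS for a thiol: an aliphatic sulfur with two connections, one being H.
The molecule carries 2 separate instances of a thiol (-SH) meeting every constraint; each maps to a distinct set of atoms, giving 2 matches.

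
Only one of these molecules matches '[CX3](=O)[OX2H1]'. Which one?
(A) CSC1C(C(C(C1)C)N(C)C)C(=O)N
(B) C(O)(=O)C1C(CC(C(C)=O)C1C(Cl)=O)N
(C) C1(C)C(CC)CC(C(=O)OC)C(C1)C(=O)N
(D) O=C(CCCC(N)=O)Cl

B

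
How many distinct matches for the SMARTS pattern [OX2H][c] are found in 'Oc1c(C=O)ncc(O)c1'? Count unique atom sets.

2

[OX2H][c] is the SMARTS for a phenol: a hydroxyl oxygen attached to an aromatic carbon.
The molecule carries 2 separate instances of a hydroxyl group (-OH) meeting every constraint; each maps to a distinct set of atoms, giving 2 matches.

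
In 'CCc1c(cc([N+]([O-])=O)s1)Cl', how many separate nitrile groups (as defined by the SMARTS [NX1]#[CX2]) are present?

0

[NX1]#[CX2] is the SMARTS for a nitrile: a nitrogen triple-bonded to a two-connected carbon.
The molecule has a nitro group (-[N+](=O)[O-]), but there is no C#N triple bond; nothing else fits, so there are 0 matches.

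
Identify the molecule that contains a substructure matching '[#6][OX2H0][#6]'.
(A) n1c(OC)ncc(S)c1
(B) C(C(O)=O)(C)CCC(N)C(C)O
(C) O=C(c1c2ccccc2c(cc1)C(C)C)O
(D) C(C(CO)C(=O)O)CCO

A

[#6][OX2H0][#6] describes an aliphatic oxygen bridging two carbons with no H on the oxygen (an ether).
(A) contains a methoxy ether (-OCH3), which satisfies every atom and bond constraint.
(B) has a carboxylic acid group (-C(=O)OH) but the -OH oxygen has H1; the =O is OX1, not OX2.
(C) has a carboxylic acid group (-C(=O)OH) but the -OH oxygen has H1; the =O is OX1, not OX2.
(D) has a carboxylic acid group (-C(=O)OH) but the -OH oxygen has H1; the =O is OX1, not OX2.
So the answer is (A).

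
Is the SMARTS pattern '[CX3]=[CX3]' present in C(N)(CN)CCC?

The pattern [CX3]=[CX3] describes a non-aromatic C=C double bond between two sp2 carbons — an alkene.
The closest candidate here is an ethyl group (-CH2CH3), but its C-C bond is a single bond between CX4 carbons, not CX3=CX3. No other fragment satisfies the full query, so there is no match.

No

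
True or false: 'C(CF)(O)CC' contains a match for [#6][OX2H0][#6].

False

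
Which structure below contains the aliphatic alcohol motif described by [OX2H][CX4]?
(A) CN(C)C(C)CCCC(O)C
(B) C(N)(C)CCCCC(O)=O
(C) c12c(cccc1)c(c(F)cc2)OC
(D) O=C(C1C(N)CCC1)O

A

[OX2H][CX4] describes a hydroxyl oxygen bound to an sp3 (X4) carbon (an aliphatic alcohol).
(A) contains a hydroxyl group (-OH), which satisfies every atom and bond constraint.
(B) has a carboxylic acid group (-C(=O)OH) but the -OH is on a CX3 carbonyl carbon, not a CX4 carbon.
(C) has a methoxy ether (-OCH3) but the oxygen has H0 (ether), not H1.
(D) has a carboxylic acid group (-C(=O)OH) but the -OH is on a CX3 carbonyl carbon, not a CX4 carbon.
So the answer is (A).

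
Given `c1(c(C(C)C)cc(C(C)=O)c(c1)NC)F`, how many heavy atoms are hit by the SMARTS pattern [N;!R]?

1

The query [N;!R] means: aliphatic nitrogen not in a ring.
Check the 15 heavy atoms by environment: 6× c (aromatic, in 6-ring) → no; 6× C (acyclic) → no; 1× O (acyclic) → no; 1× N (acyclic) → match; 1× F (acyclic) → no.
That gives 1 matching atom.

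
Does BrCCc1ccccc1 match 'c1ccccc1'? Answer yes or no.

The pattern c1ccccc1 describes six aromatic carbons in a ring — a benzene ring.
The molecule carries a phenyl ring, whose atoms satisfy every constraint of the query, so the pattern matches.

Yes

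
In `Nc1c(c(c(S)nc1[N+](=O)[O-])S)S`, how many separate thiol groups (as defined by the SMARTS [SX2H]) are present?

[SX2H] is the SMARTS for a thiol: an aliphatic sulfur with two connections, one being H.
The molecule carries 3 separate instances of a thiol (-SH) meeting every constraint; each maps to a distinct set of atoms, giving 3 matches.

3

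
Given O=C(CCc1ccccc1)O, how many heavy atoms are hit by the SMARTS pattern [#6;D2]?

7

Check the 11 heavy atoms by environment: 2× C (D2) → match; 1× c (aromatic, D3) → no; 5× c (aromatic, D2) → match; 1× C (D3) → no; 2× O (D1) → no.
Summing the matching environments: 2 + 5 = 7 matching atoms.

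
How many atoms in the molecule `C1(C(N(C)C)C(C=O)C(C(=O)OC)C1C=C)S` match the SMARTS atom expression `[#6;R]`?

5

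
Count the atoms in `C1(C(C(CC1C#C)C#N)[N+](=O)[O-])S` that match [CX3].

0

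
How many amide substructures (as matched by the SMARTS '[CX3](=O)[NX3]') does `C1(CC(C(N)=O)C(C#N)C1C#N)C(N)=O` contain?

2

[CX3](=O)[NX3] is the SMARTS for an amide: a carbonyl carbon bonded to a trivalent nitrogen.
The molecule carries 2 separate instances of a primary amide (-C(=O)NH2) meeting every constraint; each maps to a distinct set of atoms, giving 2 matches.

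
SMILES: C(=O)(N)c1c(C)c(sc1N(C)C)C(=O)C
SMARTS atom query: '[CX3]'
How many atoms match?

The query [CX3] means: C with X3: aliphatic carbon with exactly 3 total connections.
Check the 15 heavy atoms by environment: 1× s (aromatic, X2) → no; 4× c (aromatic, X3) → no; 2× C (X3) → match; 2× O (X1) → no; 4× C (X4) → no; 2× N (X3) → no.
That gives 2 matching atoms.

2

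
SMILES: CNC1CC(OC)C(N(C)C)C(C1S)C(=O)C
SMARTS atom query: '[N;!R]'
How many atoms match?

Check the 17 heavy atoms by environment: 6× C (in 6-ring) → no; 2× O (acyclic) → no; 6× C (acyclic) → no; 1× S (acyclic) → no; 2× N (acyclic) → match.
That gives 2 matching atoms.

2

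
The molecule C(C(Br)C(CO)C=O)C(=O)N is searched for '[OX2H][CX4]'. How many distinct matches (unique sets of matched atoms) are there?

1

[OX2H][CX4] is the SMARTS for an aliphatic alcohol: a hydroxyl oxygen bound to an sp3 (X4) carbon.
Exactly one fragment in the molecule meets all constraints, giving 1 match.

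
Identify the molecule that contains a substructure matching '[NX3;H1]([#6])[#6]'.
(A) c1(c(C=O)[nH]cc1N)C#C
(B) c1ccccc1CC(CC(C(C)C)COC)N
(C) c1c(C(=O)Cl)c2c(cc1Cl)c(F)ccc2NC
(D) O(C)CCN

C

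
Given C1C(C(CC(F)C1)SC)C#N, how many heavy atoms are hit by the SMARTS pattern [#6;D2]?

The query [#6;D2] means: any carbon bonded to exactly two heavy atoms.
Check the 11 heavy atoms by environment: 4× C (D2) → match; 3× C (D3) → no; 1× F (D1) → no; 1× N (D1) → no; 1× S (D2) → no; 1× C (D1) → no.
That gives 4 matching atoms.

4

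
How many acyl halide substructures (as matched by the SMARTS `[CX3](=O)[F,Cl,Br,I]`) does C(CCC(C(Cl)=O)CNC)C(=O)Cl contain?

2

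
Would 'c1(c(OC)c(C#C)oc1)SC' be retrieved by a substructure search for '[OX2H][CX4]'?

No

The pattern [OX2H][CX4] describes a hydroxyl oxygen bound to an sp3 (X4) carbon — an aliphatic alcohol.
The closest candidate here is a methoxy ether (-OCH3), but the oxygen has H0 (ether), not H1. No other fragment satisfies the full query, so there is no match.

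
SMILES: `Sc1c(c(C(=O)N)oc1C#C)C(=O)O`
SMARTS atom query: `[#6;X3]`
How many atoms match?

6

Check the 14 heavy atoms by environment: 1× o (aromatic, X2) → no; 4× c (aromatic, X3) → match; 2× C (X3) → match; 2× O (X1) → no; 1× O (X2) → no; 1× N (X3) → no; 2× C (X2) → no; 1× S (X2) → no.
Summing the matching environments: 4 + 2 = 6 matching atoms.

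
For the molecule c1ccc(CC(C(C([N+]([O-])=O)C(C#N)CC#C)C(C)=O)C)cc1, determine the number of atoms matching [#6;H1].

10

Check the 23 heavy atoms by environment: 2× C (H2) → no; 5× C (H1) → match; 3× C (H0) → no; 2× O (H0) → no; 2× C (H3) → no; 1× N (H0) → no; 1× N (charge +1, H0) → no; 1× O (charge -1, H0) → no; 1× c (aromatic, H0) → no; 5× c (aromatic, H1) → match.
Summing the matching environments: 5 + 5 = 10 matching atoms.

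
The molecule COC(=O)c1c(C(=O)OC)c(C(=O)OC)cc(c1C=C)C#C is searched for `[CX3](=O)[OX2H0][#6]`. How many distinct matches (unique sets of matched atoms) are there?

[CX3](=O)[OX2H0][#6] is the SMARTS for an ester: a carbonyl carbon bonded to an oxygen that is itself bonded to carbon (no H on that O).
The molecule carries 3 separate instances of a methyl-ester group (-C(=O)OCH3) meeting every constraint; each maps to a distinct set of atoms, giving 3 matches.

3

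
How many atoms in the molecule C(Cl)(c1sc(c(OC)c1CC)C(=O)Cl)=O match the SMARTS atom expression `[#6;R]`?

Check the 15 heavy atoms by environment: 1× s (aromatic, in 5-ring) → no; 4× c (aromatic, in 5-ring) → match; 3× O (acyclic) → no; 5× C (acyclic) → no; 2× Cl (acyclic) → no.
That gives 4 matching atoms.

4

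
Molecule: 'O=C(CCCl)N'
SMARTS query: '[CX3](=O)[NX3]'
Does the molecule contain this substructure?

Yes

The pattern [CX3](=O)[NX3] describes a carbonyl carbon bonded to a trivalent nitrogen — an amide.
The molecule carries a primary amide (-C(=O)NH2), whose atoms satisfy every constraint of the query, so the pattern matches.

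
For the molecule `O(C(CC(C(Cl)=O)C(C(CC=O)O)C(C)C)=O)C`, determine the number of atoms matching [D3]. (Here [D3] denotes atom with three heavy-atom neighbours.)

6

The query [D3] means: atom with exactly three heavy-atom neighbours.
Check the 18 heavy atoms by environment: 3× C (D2) → no; 6× C (D3) → match; 4× O (D1) → no; 1× Cl (D1) → no; 3× C (D1) → no; 1× O (D2) → no.
That gives 6 matching atoms.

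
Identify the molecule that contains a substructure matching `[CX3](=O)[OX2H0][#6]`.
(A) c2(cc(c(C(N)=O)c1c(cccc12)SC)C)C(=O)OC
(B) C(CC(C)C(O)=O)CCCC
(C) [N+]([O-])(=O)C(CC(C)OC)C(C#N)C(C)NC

[CX3](=O)[OX2H0][#6] describes a carbonyl carbon bonded to an oxygen that is itself bonded to carbon (no H on that O) (an ester).
(A) contains a methyl-ester group (-C(=O)OCH3), which satisfies every atom and bond constraint.
(B) has a carboxylic acid group (-C(=O)OH) but the singly-bonded O carries H (OX2H1, not H0).
(C) has a methoxy ether (-OCH3) but the ether oxygen is not adjacent to a C=O carbon.
So the answer is (A).

A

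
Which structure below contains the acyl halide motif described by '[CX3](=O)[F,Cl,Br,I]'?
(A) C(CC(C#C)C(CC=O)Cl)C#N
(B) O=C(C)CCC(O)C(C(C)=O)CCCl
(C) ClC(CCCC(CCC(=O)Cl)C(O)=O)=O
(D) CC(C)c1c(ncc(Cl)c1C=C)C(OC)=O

C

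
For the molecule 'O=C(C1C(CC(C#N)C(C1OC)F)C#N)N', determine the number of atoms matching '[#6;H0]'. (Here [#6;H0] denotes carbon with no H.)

The query [#6;H0] means: any carbon with no attached hydrogen.
Check the 16 heavy atoms by environment: 5× C (H1) → no; 1× C (H2) → no; 3× C (H0) → match; 2× N (H0) → no; 1× F (H0) → no; 2× O (H0) → no; 1× C (H3) → no; 1× N (H2) → no.
That gives 3 matching atoms.

3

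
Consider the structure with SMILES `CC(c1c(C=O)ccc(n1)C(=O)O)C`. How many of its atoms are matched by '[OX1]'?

2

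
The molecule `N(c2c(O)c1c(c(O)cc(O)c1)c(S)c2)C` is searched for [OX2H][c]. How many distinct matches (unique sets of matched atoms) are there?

[OX2H][c] is the SMARTS for a phenol: a hydroxyl oxygen attached to an aromatic carbon.
The molecule carries 3 separate instances of a hydroxyl group (-OH) meeting every constraint; each maps to a distinct set of atoms, giving 3 matches.

3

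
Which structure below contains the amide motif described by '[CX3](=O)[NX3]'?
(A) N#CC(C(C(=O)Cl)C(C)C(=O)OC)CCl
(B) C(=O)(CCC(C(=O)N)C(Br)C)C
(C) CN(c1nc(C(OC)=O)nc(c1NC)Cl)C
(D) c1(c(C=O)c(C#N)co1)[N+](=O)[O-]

B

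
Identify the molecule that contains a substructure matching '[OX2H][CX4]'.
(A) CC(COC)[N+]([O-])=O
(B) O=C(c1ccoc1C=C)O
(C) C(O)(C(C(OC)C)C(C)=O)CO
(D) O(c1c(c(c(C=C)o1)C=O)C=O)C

[OX2H][CX4] describes a hydroxyl oxygen bound to an sp3 (X4) carbon (an aliphatic alcohol).
(A) has a methoxy ether (-OCH3) but the oxygen has H0 (ether), not H1.
(B) has a carboxylic acid group (-C(=O)OH) but the -OH is on a CX3 carbonyl carbon, not a CX4 carbon.
(C) contains a hydroxyl group (-OH), which satisfies every atom and bond constraint.
(D) has a methoxy ether (-OCH3) but the oxygen has H0 (ether), not H1.
So the answer is (C).

C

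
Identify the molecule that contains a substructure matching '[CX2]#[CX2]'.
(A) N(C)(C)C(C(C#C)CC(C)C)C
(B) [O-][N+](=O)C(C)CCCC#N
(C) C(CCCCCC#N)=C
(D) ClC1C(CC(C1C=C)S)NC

[CX2]#[CX2] describes a carbon-carbon triple bond (an alkyne).
(A) contains an ethynyl group (-C#CH), which satisfies every atom and bond constraint.
(B) has a nitrile (-C#N) but the triple bond is C#N, not C#C.
(C) has a nitrile (-C#N) but the triple bond is C#N, not C#C.
(D) has a vinyl group (-CH=CH2) but the C=C is a double bond; both carbons are CX3, not CX2.
So the answer is (A).

A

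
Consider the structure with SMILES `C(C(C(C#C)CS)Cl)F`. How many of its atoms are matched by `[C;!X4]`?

The query [C;!X4] means: aliphatic carbon that does not have four total connections.
Check the 9 heavy atoms by environment: 4× C (X4) → no; 1× S (X2) → no; 2× C (X2) → match; 1× F (X1) → no; 1× Cl (X1) → no.
That gives 2 matching atoms.

2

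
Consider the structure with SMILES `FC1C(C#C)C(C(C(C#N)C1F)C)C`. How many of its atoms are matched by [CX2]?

3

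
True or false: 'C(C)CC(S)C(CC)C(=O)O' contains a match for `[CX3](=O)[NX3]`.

False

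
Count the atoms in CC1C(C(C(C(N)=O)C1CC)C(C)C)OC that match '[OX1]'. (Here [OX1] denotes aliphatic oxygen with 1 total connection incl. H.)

1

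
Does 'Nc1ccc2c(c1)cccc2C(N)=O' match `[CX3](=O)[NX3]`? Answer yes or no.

Yes

The pattern [CX3](=O)[NX3] describes a carbonyl carbon bonded to a trivalent nitrogen — an amide.
The molecule carries a primary amide (-C(=O)NH2), whose atoms satisfy every constraint of the query, so the pattern matches.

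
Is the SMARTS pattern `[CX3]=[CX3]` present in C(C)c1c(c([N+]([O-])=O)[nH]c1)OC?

No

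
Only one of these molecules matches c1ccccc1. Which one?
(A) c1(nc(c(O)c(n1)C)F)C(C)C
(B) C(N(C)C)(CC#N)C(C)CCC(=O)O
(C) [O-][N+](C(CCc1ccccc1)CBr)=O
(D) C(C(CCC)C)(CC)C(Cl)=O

c1ccccc1 describes six aromatic carbons in a ring (a benzene ring).
(A) has a methyl group (-CH3) but no six-membered all-carbon aromatic ring is present.
(B) has a methyl group (-CH3) but no six-membered all-carbon aromatic ring is present.
(C) contains a phenyl ring, which satisfies every atom and bond constraint.
(D) has a methyl group (-CH3) but no six-membered all-carbon aromatic ring is present.
So the answer is (C).

C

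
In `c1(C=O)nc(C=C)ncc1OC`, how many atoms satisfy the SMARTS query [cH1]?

1

The query [cH1] means: aromatic carbon bearing exactly one hydrogen.
Check the 12 heavy atoms by environment: 2× n (aromatic, H0) → no; 3× c (aromatic, H0) → no; 1× c (aromatic, H1) → match; 2× O (H0) → no; 1× C (H3) → no; 2× C (H1) → no; 1× C (H2) → no.
That gives 1 matching atom.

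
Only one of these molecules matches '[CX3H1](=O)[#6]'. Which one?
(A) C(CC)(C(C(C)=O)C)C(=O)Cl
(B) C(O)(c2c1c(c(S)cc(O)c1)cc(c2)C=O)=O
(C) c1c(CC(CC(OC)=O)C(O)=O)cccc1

B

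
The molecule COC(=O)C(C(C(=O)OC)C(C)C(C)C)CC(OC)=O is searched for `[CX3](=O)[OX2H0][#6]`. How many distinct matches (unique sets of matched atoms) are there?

[CX3](=O)[OX2H0][#6] is the SMARTS for an ester: a carbonyl carbon bonded to an oxygen that is itself bonded to carbon (no H on that O).
The molecule carries 3 separate instances of a methyl-ester group (-C(=O)OCH3) meeting every constraint; each maps to a distinct set of atoms, giving 3 matches.

3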